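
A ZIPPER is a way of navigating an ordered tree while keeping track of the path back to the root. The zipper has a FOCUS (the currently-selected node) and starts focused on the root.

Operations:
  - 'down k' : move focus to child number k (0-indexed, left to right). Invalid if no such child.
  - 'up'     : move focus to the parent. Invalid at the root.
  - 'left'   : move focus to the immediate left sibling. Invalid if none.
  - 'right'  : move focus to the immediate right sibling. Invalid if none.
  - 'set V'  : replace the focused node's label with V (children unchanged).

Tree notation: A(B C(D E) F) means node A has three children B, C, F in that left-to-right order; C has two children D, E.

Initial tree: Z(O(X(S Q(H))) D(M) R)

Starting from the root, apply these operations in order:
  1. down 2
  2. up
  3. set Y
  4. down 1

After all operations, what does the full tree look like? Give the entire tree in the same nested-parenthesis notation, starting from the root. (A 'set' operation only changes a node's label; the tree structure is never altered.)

Step 1 (down 2): focus=R path=2 depth=1 children=[] left=['O', 'D'] right=[] parent=Z
Step 2 (up): focus=Z path=root depth=0 children=['O', 'D', 'R'] (at root)
Step 3 (set Y): focus=Y path=root depth=0 children=['O', 'D', 'R'] (at root)
Step 4 (down 1): focus=D path=1 depth=1 children=['M'] left=['O'] right=['R'] parent=Y

Answer: Y(O(X(S Q(H))) D(M) R)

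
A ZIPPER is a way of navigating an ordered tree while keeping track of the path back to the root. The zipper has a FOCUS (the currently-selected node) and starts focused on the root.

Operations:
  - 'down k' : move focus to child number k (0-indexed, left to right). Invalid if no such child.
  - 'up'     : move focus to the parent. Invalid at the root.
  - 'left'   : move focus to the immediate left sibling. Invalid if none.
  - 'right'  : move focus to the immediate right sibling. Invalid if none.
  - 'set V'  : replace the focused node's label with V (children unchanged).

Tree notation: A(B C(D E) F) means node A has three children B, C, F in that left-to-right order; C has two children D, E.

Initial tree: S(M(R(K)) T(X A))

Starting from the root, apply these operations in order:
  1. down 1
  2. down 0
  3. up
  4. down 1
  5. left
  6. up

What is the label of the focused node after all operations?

Step 1 (down 1): focus=T path=1 depth=1 children=['X', 'A'] left=['M'] right=[] parent=S
Step 2 (down 0): focus=X path=1/0 depth=2 children=[] left=[] right=['A'] parent=T
Step 3 (up): focus=T path=1 depth=1 children=['X', 'A'] left=['M'] right=[] parent=S
Step 4 (down 1): focus=A path=1/1 depth=2 children=[] left=['X'] right=[] parent=T
Step 5 (left): focus=X path=1/0 depth=2 children=[] left=[] right=['A'] parent=T
Step 6 (up): focus=T path=1 depth=1 children=['X', 'A'] left=['M'] right=[] parent=S

Answer: T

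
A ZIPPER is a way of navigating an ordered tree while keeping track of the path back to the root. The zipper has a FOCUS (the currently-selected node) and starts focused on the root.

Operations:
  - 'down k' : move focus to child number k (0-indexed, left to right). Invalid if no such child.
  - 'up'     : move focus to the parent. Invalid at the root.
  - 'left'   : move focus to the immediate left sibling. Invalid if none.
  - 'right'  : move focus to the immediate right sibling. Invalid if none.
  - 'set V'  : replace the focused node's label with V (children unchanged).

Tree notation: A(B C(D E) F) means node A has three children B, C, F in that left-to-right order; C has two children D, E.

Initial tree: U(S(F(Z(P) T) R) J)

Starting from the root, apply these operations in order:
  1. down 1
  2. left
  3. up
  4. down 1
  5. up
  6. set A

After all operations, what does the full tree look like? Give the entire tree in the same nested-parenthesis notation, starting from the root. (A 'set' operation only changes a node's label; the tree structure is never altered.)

Step 1 (down 1): focus=J path=1 depth=1 children=[] left=['S'] right=[] parent=U
Step 2 (left): focus=S path=0 depth=1 children=['F', 'R'] left=[] right=['J'] parent=U
Step 3 (up): focus=U path=root depth=0 children=['S', 'J'] (at root)
Step 4 (down 1): focus=J path=1 depth=1 children=[] left=['S'] right=[] parent=U
Step 5 (up): focus=U path=root depth=0 children=['S', 'J'] (at root)
Step 6 (set A): focus=A path=root depth=0 children=['S', 'J'] (at root)

Answer: A(S(F(Z(P) T) R) J)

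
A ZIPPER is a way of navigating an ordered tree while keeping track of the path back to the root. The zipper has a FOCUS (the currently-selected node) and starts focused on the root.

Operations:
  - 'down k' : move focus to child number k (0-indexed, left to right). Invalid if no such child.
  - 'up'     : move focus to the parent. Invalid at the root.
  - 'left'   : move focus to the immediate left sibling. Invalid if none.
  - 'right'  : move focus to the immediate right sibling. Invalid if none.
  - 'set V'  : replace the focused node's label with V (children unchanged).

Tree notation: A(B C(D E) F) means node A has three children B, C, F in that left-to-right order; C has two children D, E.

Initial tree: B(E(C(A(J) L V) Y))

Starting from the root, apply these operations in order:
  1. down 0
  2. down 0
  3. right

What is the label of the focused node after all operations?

Answer: Y

Derivation:
Step 1 (down 0): focus=E path=0 depth=1 children=['C', 'Y'] left=[] right=[] parent=B
Step 2 (down 0): focus=C path=0/0 depth=2 children=['A', 'L', 'V'] left=[] right=['Y'] parent=E
Step 3 (right): focus=Y path=0/1 depth=2 children=[] left=['C'] right=[] parent=E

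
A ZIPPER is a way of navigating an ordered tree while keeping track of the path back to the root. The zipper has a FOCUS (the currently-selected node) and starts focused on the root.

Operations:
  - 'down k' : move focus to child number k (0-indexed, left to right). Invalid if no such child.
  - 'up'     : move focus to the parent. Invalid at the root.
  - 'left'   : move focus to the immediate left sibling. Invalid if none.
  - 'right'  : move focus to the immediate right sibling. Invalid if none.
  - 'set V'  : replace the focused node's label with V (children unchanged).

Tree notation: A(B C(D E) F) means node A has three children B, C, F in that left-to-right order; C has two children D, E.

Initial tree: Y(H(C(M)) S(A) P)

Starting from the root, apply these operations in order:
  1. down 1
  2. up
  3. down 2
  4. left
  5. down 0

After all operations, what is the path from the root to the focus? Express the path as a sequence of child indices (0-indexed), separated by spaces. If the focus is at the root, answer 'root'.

Step 1 (down 1): focus=S path=1 depth=1 children=['A'] left=['H'] right=['P'] parent=Y
Step 2 (up): focus=Y path=root depth=0 children=['H', 'S', 'P'] (at root)
Step 3 (down 2): focus=P path=2 depth=1 children=[] left=['H', 'S'] right=[] parent=Y
Step 4 (left): focus=S path=1 depth=1 children=['A'] left=['H'] right=['P'] parent=Y
Step 5 (down 0): focus=A path=1/0 depth=2 children=[] left=[] right=[] parent=S

Answer: 1 0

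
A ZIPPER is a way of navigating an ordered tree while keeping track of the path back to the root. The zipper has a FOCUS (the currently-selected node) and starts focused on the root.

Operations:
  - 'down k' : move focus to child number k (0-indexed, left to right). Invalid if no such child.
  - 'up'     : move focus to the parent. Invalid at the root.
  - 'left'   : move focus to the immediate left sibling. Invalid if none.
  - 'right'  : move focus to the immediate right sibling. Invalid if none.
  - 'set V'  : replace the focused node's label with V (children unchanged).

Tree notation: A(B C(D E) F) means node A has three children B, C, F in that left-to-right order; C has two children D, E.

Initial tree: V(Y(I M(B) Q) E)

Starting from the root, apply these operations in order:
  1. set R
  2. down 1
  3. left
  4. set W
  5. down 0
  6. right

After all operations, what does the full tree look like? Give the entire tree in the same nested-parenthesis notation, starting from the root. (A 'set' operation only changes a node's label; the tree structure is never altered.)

Answer: R(W(I M(B) Q) E)

Derivation:
Step 1 (set R): focus=R path=root depth=0 children=['Y', 'E'] (at root)
Step 2 (down 1): focus=E path=1 depth=1 children=[] left=['Y'] right=[] parent=R
Step 3 (left): focus=Y path=0 depth=1 children=['I', 'M', 'Q'] left=[] right=['E'] parent=R
Step 4 (set W): focus=W path=0 depth=1 children=['I', 'M', 'Q'] left=[] right=['E'] parent=R
Step 5 (down 0): focus=I path=0/0 depth=2 children=[] left=[] right=['M', 'Q'] parent=W
Step 6 (right): focus=M path=0/1 depth=2 children=['B'] left=['I'] right=['Q'] parent=W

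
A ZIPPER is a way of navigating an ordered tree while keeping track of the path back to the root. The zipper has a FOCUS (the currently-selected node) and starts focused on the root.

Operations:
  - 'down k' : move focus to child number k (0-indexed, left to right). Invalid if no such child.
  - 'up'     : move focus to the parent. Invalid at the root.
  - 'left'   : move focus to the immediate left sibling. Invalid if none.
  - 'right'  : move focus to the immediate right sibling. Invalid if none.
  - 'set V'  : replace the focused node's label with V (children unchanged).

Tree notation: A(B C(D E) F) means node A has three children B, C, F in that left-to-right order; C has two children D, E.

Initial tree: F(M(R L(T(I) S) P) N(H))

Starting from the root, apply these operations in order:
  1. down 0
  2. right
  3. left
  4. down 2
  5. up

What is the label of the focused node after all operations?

Answer: M

Derivation:
Step 1 (down 0): focus=M path=0 depth=1 children=['R', 'L', 'P'] left=[] right=['N'] parent=F
Step 2 (right): focus=N path=1 depth=1 children=['H'] left=['M'] right=[] parent=F
Step 3 (left): focus=M path=0 depth=1 children=['R', 'L', 'P'] left=[] right=['N'] parent=F
Step 4 (down 2): focus=P path=0/2 depth=2 children=[] left=['R', 'L'] right=[] parent=M
Step 5 (up): focus=M path=0 depth=1 children=['R', 'L', 'P'] left=[] right=['N'] parent=F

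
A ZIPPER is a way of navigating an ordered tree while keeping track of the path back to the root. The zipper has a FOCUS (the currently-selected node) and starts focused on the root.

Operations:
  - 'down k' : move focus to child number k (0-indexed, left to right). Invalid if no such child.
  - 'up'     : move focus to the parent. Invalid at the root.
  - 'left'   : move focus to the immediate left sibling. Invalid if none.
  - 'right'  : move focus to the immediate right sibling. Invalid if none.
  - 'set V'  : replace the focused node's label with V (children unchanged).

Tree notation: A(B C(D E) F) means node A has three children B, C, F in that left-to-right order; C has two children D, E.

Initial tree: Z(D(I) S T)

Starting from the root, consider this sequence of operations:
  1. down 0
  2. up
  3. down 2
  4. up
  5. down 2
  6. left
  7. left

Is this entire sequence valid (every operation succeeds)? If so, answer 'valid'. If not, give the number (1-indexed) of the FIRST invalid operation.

Answer: valid

Derivation:
Step 1 (down 0): focus=D path=0 depth=1 children=['I'] left=[] right=['S', 'T'] parent=Z
Step 2 (up): focus=Z path=root depth=0 children=['D', 'S', 'T'] (at root)
Step 3 (down 2): focus=T path=2 depth=1 children=[] left=['D', 'S'] right=[] parent=Z
Step 4 (up): focus=Z path=root depth=0 children=['D', 'S', 'T'] (at root)
Step 5 (down 2): focus=T path=2 depth=1 children=[] left=['D', 'S'] right=[] parent=Z
Step 6 (left): focus=S path=1 depth=1 children=[] left=['D'] right=['T'] parent=Z
Step 7 (left): focus=D path=0 depth=1 children=['I'] left=[] right=['S', 'T'] parent=Z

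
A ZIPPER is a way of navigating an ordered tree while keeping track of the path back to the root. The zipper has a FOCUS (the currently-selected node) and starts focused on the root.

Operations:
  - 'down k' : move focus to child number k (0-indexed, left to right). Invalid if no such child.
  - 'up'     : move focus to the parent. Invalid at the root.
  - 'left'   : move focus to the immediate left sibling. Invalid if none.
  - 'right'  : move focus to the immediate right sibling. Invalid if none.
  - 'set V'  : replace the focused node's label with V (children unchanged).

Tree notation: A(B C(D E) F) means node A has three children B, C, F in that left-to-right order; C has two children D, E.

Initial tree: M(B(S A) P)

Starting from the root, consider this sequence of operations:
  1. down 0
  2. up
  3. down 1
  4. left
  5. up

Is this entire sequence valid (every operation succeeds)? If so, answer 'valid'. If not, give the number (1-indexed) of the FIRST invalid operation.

Step 1 (down 0): focus=B path=0 depth=1 children=['S', 'A'] left=[] right=['P'] parent=M
Step 2 (up): focus=M path=root depth=0 children=['B', 'P'] (at root)
Step 3 (down 1): focus=P path=1 depth=1 children=[] left=['B'] right=[] parent=M
Step 4 (left): focus=B path=0 depth=1 children=['S', 'A'] left=[] right=['P'] parent=M
Step 5 (up): focus=M path=root depth=0 children=['B', 'P'] (at root)

Answer: valid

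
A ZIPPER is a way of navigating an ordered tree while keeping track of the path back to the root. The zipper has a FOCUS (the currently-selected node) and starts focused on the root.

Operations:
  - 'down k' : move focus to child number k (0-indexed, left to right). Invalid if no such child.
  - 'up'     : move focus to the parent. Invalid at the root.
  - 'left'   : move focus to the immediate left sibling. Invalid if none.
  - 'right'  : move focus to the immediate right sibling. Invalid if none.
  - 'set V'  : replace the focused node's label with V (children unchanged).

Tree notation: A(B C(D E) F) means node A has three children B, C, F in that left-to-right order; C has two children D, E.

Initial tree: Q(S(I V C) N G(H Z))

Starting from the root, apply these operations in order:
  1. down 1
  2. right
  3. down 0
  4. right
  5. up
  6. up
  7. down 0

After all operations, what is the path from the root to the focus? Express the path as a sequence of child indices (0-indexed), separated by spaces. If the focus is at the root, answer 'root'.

Answer: 0

Derivation:
Step 1 (down 1): focus=N path=1 depth=1 children=[] left=['S'] right=['G'] parent=Q
Step 2 (right): focus=G path=2 depth=1 children=['H', 'Z'] left=['S', 'N'] right=[] parent=Q
Step 3 (down 0): focus=H path=2/0 depth=2 children=[] left=[] right=['Z'] parent=G
Step 4 (right): focus=Z path=2/1 depth=2 children=[] left=['H'] right=[] parent=G
Step 5 (up): focus=G path=2 depth=1 children=['H', 'Z'] left=['S', 'N'] right=[] parent=Q
Step 6 (up): focus=Q path=root depth=0 children=['S', 'N', 'G'] (at root)
Step 7 (down 0): focus=S path=0 depth=1 children=['I', 'V', 'C'] left=[] right=['N', 'G'] parent=Q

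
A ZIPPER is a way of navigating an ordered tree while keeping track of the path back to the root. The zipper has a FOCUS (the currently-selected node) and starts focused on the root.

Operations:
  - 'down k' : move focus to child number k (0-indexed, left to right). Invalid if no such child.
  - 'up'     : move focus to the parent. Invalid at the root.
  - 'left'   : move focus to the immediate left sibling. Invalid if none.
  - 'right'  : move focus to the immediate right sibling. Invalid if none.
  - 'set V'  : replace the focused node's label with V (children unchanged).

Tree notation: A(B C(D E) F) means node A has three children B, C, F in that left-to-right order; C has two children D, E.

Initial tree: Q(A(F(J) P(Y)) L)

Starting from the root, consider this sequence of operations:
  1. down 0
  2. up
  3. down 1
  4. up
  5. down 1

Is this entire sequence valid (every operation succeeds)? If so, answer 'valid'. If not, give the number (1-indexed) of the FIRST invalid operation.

Step 1 (down 0): focus=A path=0 depth=1 children=['F', 'P'] left=[] right=['L'] parent=Q
Step 2 (up): focus=Q path=root depth=0 children=['A', 'L'] (at root)
Step 3 (down 1): focus=L path=1 depth=1 children=[] left=['A'] right=[] parent=Q
Step 4 (up): focus=Q path=root depth=0 children=['A', 'L'] (at root)
Step 5 (down 1): focus=L path=1 depth=1 children=[] left=['A'] right=[] parent=Q

Answer: valid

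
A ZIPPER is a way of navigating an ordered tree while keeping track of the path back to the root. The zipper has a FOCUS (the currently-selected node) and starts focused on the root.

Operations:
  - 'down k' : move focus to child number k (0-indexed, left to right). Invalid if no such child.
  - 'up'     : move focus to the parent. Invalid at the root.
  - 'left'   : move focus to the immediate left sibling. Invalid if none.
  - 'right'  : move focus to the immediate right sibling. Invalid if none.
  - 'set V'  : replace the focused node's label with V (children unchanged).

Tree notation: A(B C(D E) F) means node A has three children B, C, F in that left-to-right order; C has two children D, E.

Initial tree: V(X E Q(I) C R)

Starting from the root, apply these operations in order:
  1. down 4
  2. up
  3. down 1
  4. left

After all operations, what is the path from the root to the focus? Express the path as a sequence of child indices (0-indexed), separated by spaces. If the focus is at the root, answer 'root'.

Step 1 (down 4): focus=R path=4 depth=1 children=[] left=['X', 'E', 'Q', 'C'] right=[] parent=V
Step 2 (up): focus=V path=root depth=0 children=['X', 'E', 'Q', 'C', 'R'] (at root)
Step 3 (down 1): focus=E path=1 depth=1 children=[] left=['X'] right=['Q', 'C', 'R'] parent=V
Step 4 (left): focus=X path=0 depth=1 children=[] left=[] right=['E', 'Q', 'C', 'R'] parent=V

Answer: 0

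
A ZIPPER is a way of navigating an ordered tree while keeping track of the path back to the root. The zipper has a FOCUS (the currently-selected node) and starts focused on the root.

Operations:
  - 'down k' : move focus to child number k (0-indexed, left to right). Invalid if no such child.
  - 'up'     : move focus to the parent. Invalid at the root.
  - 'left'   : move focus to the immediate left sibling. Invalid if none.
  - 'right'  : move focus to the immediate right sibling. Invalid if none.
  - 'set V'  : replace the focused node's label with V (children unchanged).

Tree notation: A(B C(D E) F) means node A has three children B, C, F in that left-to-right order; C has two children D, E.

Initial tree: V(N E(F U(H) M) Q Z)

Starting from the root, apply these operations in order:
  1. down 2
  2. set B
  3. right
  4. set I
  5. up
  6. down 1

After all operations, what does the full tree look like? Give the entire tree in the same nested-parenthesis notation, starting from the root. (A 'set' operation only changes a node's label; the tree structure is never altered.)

Answer: V(N E(F U(H) M) B I)

Derivation:
Step 1 (down 2): focus=Q path=2 depth=1 children=[] left=['N', 'E'] right=['Z'] parent=V
Step 2 (set B): focus=B path=2 depth=1 children=[] left=['N', 'E'] right=['Z'] parent=V
Step 3 (right): focus=Z path=3 depth=1 children=[] left=['N', 'E', 'B'] right=[] parent=V
Step 4 (set I): focus=I path=3 depth=1 children=[] left=['N', 'E', 'B'] right=[] parent=V
Step 5 (up): focus=V path=root depth=0 children=['N', 'E', 'B', 'I'] (at root)
Step 6 (down 1): focus=E path=1 depth=1 children=['F', 'U', 'M'] left=['N'] right=['B', 'I'] parent=V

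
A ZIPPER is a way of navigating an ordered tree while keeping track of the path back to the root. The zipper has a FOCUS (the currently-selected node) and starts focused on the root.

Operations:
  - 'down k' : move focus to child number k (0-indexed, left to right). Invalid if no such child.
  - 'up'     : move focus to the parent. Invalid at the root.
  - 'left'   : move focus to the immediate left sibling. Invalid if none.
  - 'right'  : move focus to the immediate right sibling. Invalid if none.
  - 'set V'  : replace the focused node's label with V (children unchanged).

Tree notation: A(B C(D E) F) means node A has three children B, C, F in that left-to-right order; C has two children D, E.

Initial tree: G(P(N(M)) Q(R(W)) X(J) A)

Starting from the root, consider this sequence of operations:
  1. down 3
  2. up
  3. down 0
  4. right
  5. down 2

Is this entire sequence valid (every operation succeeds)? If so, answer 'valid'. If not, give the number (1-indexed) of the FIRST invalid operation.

Answer: 5

Derivation:
Step 1 (down 3): focus=A path=3 depth=1 children=[] left=['P', 'Q', 'X'] right=[] parent=G
Step 2 (up): focus=G path=root depth=0 children=['P', 'Q', 'X', 'A'] (at root)
Step 3 (down 0): focus=P path=0 depth=1 children=['N'] left=[] right=['Q', 'X', 'A'] parent=G
Step 4 (right): focus=Q path=1 depth=1 children=['R'] left=['P'] right=['X', 'A'] parent=G
Step 5 (down 2): INVALID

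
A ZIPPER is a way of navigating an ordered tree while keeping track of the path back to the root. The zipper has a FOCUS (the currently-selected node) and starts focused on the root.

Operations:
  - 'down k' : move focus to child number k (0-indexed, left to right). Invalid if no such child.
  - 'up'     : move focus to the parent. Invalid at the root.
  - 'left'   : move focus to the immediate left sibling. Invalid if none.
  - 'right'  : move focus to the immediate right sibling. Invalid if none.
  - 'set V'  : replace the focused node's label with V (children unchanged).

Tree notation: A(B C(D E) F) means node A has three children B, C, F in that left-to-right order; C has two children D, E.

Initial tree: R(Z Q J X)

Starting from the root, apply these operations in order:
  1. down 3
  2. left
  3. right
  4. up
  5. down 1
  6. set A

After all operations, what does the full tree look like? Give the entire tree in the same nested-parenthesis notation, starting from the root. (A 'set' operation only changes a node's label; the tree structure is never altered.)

Step 1 (down 3): focus=X path=3 depth=1 children=[] left=['Z', 'Q', 'J'] right=[] parent=R
Step 2 (left): focus=J path=2 depth=1 children=[] left=['Z', 'Q'] right=['X'] parent=R
Step 3 (right): focus=X path=3 depth=1 children=[] left=['Z', 'Q', 'J'] right=[] parent=R
Step 4 (up): focus=R path=root depth=0 children=['Z', 'Q', 'J', 'X'] (at root)
Step 5 (down 1): focus=Q path=1 depth=1 children=[] left=['Z'] right=['J', 'X'] parent=R
Step 6 (set A): focus=A path=1 depth=1 children=[] left=['Z'] right=['J', 'X'] parent=R

Answer: R(Z A J X)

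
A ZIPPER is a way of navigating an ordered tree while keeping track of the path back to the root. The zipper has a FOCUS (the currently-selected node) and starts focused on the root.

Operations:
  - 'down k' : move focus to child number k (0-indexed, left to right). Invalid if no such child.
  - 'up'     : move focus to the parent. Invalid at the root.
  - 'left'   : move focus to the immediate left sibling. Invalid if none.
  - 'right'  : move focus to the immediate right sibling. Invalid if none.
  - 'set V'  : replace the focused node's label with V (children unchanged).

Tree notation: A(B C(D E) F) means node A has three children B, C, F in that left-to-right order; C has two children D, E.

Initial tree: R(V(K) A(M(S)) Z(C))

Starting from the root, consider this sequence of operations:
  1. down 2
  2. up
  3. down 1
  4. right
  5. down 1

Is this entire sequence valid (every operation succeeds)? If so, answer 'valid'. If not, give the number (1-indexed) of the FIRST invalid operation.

Answer: 5

Derivation:
Step 1 (down 2): focus=Z path=2 depth=1 children=['C'] left=['V', 'A'] right=[] parent=R
Step 2 (up): focus=R path=root depth=0 children=['V', 'A', 'Z'] (at root)
Step 3 (down 1): focus=A path=1 depth=1 children=['M'] left=['V'] right=['Z'] parent=R
Step 4 (right): focus=Z path=2 depth=1 children=['C'] left=['V', 'A'] right=[] parent=R
Step 5 (down 1): INVALID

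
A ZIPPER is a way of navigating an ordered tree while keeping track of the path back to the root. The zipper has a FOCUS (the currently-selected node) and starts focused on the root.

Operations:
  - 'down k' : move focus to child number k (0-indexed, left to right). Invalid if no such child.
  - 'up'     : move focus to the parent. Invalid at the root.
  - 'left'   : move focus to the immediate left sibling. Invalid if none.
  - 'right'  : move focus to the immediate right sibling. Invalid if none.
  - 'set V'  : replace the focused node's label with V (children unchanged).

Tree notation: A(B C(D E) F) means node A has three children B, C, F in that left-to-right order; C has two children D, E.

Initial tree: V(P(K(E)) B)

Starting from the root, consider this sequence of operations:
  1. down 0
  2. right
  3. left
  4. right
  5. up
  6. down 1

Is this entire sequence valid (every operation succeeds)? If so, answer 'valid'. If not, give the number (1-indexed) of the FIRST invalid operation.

Step 1 (down 0): focus=P path=0 depth=1 children=['K'] left=[] right=['B'] parent=V
Step 2 (right): focus=B path=1 depth=1 children=[] left=['P'] right=[] parent=V
Step 3 (left): focus=P path=0 depth=1 children=['K'] left=[] right=['B'] parent=V
Step 4 (right): focus=B path=1 depth=1 children=[] left=['P'] right=[] parent=V
Step 5 (up): focus=V path=root depth=0 children=['P', 'B'] (at root)
Step 6 (down 1): focus=B path=1 depth=1 children=[] left=['P'] right=[] parent=V

Answer: valid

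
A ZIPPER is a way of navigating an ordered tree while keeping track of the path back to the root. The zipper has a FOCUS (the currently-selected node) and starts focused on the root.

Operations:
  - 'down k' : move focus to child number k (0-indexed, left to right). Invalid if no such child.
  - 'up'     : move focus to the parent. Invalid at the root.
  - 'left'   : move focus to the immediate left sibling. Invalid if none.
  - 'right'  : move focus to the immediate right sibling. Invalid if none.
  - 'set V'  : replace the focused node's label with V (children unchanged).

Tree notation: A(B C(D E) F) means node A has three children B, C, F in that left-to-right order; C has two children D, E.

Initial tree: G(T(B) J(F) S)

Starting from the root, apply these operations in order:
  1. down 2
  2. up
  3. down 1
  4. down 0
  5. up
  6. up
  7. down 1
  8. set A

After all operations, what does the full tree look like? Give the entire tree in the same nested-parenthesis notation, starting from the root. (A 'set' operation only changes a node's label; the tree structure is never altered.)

Step 1 (down 2): focus=S path=2 depth=1 children=[] left=['T', 'J'] right=[] parent=G
Step 2 (up): focus=G path=root depth=0 children=['T', 'J', 'S'] (at root)
Step 3 (down 1): focus=J path=1 depth=1 children=['F'] left=['T'] right=['S'] parent=G
Step 4 (down 0): focus=F path=1/0 depth=2 children=[] left=[] right=[] parent=J
Step 5 (up): focus=J path=1 depth=1 children=['F'] left=['T'] right=['S'] parent=G
Step 6 (up): focus=G path=root depth=0 children=['T', 'J', 'S'] (at root)
Step 7 (down 1): focus=J path=1 depth=1 children=['F'] left=['T'] right=['S'] parent=G
Step 8 (set A): focus=A path=1 depth=1 children=['F'] left=['T'] right=['S'] parent=G

Answer: G(T(B) A(F) S)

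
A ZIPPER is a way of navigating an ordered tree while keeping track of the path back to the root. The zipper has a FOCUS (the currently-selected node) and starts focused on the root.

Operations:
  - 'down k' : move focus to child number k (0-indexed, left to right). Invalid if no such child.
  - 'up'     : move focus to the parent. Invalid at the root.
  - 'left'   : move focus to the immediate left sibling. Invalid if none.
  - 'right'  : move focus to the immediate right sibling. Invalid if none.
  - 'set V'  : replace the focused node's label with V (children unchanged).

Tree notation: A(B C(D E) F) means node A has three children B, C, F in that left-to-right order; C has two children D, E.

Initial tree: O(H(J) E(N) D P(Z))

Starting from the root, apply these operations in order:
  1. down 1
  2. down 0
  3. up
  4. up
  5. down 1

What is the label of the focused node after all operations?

Step 1 (down 1): focus=E path=1 depth=1 children=['N'] left=['H'] right=['D', 'P'] parent=O
Step 2 (down 0): focus=N path=1/0 depth=2 children=[] left=[] right=[] parent=E
Step 3 (up): focus=E path=1 depth=1 children=['N'] left=['H'] right=['D', 'P'] parent=O
Step 4 (up): focus=O path=root depth=0 children=['H', 'E', 'D', 'P'] (at root)
Step 5 (down 1): focus=E path=1 depth=1 children=['N'] left=['H'] right=['D', 'P'] parent=O

Answer: E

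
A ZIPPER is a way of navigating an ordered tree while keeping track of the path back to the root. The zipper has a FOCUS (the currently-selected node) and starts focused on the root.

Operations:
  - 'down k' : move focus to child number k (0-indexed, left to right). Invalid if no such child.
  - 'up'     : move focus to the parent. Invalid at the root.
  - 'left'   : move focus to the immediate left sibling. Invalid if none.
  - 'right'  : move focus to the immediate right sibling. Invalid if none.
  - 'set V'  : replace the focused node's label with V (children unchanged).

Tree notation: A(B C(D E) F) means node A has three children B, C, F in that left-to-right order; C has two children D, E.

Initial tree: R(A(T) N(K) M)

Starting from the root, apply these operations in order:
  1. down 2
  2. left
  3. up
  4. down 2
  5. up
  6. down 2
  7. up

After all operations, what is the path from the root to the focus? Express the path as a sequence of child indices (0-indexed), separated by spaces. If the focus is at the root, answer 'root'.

Step 1 (down 2): focus=M path=2 depth=1 children=[] left=['A', 'N'] right=[] parent=R
Step 2 (left): focus=N path=1 depth=1 children=['K'] left=['A'] right=['M'] parent=R
Step 3 (up): focus=R path=root depth=0 children=['A', 'N', 'M'] (at root)
Step 4 (down 2): focus=M path=2 depth=1 children=[] left=['A', 'N'] right=[] parent=R
Step 5 (up): focus=R path=root depth=0 children=['A', 'N', 'M'] (at root)
Step 6 (down 2): focus=M path=2 depth=1 children=[] left=['A', 'N'] right=[] parent=R
Step 7 (up): focus=R path=root depth=0 children=['A', 'N', 'M'] (at root)

Answer: root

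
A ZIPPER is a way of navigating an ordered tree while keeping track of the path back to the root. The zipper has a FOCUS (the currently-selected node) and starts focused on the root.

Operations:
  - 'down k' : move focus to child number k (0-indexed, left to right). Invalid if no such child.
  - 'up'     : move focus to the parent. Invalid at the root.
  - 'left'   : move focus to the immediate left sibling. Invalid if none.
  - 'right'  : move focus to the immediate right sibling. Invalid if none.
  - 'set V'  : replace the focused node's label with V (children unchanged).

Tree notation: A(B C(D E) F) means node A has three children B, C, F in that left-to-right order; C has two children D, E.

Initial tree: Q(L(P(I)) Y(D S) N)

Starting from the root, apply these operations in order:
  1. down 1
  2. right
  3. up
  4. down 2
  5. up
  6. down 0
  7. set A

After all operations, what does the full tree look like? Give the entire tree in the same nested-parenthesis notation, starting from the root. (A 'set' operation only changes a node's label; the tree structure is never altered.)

Answer: Q(A(P(I)) Y(D S) N)

Derivation:
Step 1 (down 1): focus=Y path=1 depth=1 children=['D', 'S'] left=['L'] right=['N'] parent=Q
Step 2 (right): focus=N path=2 depth=1 children=[] left=['L', 'Y'] right=[] parent=Q
Step 3 (up): focus=Q path=root depth=0 children=['L', 'Y', 'N'] (at root)
Step 4 (down 2): focus=N path=2 depth=1 children=[] left=['L', 'Y'] right=[] parent=Q
Step 5 (up): focus=Q path=root depth=0 children=['L', 'Y', 'N'] (at root)
Step 6 (down 0): focus=L path=0 depth=1 children=['P'] left=[] right=['Y', 'N'] parent=Q
Step 7 (set A): focus=A path=0 depth=1 children=['P'] left=[] right=['Y', 'N'] parent=Q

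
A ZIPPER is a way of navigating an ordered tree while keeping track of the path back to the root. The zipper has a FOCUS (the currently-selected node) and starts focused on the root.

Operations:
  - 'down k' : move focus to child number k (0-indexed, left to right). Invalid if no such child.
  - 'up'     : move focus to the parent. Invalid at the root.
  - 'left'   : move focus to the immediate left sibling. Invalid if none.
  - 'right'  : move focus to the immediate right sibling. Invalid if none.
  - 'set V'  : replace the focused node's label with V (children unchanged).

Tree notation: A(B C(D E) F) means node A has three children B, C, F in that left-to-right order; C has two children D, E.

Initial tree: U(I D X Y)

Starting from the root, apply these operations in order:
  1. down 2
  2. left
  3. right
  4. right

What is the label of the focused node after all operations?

Answer: Y

Derivation:
Step 1 (down 2): focus=X path=2 depth=1 children=[] left=['I', 'D'] right=['Y'] parent=U
Step 2 (left): focus=D path=1 depth=1 children=[] left=['I'] right=['X', 'Y'] parent=U
Step 3 (right): focus=X path=2 depth=1 children=[] left=['I', 'D'] right=['Y'] parent=U
Step 4 (right): focus=Y path=3 depth=1 children=[] left=['I', 'D', 'X'] right=[] parent=U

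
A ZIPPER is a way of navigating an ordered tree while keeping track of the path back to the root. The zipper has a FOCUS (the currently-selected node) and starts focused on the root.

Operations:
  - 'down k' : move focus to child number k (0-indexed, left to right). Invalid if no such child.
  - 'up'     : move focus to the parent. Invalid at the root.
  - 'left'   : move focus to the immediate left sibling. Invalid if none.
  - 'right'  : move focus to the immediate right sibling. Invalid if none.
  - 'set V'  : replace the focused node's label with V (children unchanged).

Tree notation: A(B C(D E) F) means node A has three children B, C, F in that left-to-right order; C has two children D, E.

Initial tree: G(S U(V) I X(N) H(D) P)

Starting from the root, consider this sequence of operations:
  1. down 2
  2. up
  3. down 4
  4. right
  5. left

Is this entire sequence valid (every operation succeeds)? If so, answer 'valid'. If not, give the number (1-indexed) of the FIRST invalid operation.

Answer: valid

Derivation:
Step 1 (down 2): focus=I path=2 depth=1 children=[] left=['S', 'U'] right=['X', 'H', 'P'] parent=G
Step 2 (up): focus=G path=root depth=0 children=['S', 'U', 'I', 'X', 'H', 'P'] (at root)
Step 3 (down 4): focus=H path=4 depth=1 children=['D'] left=['S', 'U', 'I', 'X'] right=['P'] parent=G
Step 4 (right): focus=P path=5 depth=1 children=[] left=['S', 'U', 'I', 'X', 'H'] right=[] parent=G
Step 5 (left): focus=H path=4 depth=1 children=['D'] left=['S', 'U', 'I', 'X'] right=['P'] parent=G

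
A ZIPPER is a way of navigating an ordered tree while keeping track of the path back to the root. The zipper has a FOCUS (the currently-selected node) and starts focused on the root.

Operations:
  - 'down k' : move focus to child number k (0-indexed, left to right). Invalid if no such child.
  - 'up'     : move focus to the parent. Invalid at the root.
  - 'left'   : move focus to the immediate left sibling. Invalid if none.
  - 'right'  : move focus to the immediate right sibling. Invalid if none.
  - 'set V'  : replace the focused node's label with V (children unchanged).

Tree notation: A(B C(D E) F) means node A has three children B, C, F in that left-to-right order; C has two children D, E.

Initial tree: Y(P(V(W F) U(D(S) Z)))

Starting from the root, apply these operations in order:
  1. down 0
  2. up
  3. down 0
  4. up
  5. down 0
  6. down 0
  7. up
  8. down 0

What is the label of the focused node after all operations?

Answer: V

Derivation:
Step 1 (down 0): focus=P path=0 depth=1 children=['V', 'U'] left=[] right=[] parent=Y
Step 2 (up): focus=Y path=root depth=0 children=['P'] (at root)
Step 3 (down 0): focus=P path=0 depth=1 children=['V', 'U'] left=[] right=[] parent=Y
Step 4 (up): focus=Y path=root depth=0 children=['P'] (at root)
Step 5 (down 0): focus=P path=0 depth=1 children=['V', 'U'] left=[] right=[] parent=Y
Step 6 (down 0): focus=V path=0/0 depth=2 children=['W', 'F'] left=[] right=['U'] parent=P
Step 7 (up): focus=P path=0 depth=1 children=['V', 'U'] left=[] right=[] parent=Y
Step 8 (down 0): focus=V path=0/0 depth=2 children=['W', 'F'] left=[] right=['U'] parent=P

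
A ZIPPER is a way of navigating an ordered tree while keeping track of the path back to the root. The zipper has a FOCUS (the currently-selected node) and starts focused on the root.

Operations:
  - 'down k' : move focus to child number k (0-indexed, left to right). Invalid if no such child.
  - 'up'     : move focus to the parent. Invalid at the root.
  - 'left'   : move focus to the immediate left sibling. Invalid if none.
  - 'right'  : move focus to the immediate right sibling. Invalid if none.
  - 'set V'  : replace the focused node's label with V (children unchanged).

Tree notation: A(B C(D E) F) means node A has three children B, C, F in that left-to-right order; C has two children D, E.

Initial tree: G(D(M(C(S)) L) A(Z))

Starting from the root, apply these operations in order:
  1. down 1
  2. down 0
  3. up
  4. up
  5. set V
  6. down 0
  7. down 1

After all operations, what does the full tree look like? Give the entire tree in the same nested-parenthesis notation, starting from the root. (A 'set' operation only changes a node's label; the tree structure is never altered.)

Step 1 (down 1): focus=A path=1 depth=1 children=['Z'] left=['D'] right=[] parent=G
Step 2 (down 0): focus=Z path=1/0 depth=2 children=[] left=[] right=[] parent=A
Step 3 (up): focus=A path=1 depth=1 children=['Z'] left=['D'] right=[] parent=G
Step 4 (up): focus=G path=root depth=0 children=['D', 'A'] (at root)
Step 5 (set V): focus=V path=root depth=0 children=['D', 'A'] (at root)
Step 6 (down 0): focus=D path=0 depth=1 children=['M', 'L'] left=[] right=['A'] parent=V
Step 7 (down 1): focus=L path=0/1 depth=2 children=[] left=['M'] right=[] parent=D

Answer: V(D(M(C(S)) L) A(Z))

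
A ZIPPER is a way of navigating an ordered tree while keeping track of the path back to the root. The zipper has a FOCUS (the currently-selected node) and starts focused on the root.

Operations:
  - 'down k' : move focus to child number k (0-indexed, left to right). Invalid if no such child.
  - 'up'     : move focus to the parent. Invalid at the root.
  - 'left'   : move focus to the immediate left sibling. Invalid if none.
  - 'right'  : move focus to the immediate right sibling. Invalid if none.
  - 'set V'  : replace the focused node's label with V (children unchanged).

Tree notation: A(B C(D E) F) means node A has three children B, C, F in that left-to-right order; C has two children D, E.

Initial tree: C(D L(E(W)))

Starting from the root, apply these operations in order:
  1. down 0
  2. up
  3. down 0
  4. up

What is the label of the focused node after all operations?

Step 1 (down 0): focus=D path=0 depth=1 children=[] left=[] right=['L'] parent=C
Step 2 (up): focus=C path=root depth=0 children=['D', 'L'] (at root)
Step 3 (down 0): focus=D path=0 depth=1 children=[] left=[] right=['L'] parent=C
Step 4 (up): focus=C path=root depth=0 children=['D', 'L'] (at root)

Answer: C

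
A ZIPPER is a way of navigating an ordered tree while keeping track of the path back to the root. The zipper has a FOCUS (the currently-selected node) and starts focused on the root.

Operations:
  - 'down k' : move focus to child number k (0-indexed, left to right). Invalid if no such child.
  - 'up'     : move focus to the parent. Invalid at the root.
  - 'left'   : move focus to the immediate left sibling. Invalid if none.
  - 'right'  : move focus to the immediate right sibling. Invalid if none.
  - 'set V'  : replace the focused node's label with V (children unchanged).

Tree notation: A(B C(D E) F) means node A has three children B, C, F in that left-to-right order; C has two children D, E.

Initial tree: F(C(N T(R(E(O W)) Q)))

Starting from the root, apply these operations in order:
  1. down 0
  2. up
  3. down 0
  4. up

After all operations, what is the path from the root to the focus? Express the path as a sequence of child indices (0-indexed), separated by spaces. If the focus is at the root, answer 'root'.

Step 1 (down 0): focus=C path=0 depth=1 children=['N', 'T'] left=[] right=[] parent=F
Step 2 (up): focus=F path=root depth=0 children=['C'] (at root)
Step 3 (down 0): focus=C path=0 depth=1 children=['N', 'T'] left=[] right=[] parent=F
Step 4 (up): focus=F path=root depth=0 children=['C'] (at root)

Answer: root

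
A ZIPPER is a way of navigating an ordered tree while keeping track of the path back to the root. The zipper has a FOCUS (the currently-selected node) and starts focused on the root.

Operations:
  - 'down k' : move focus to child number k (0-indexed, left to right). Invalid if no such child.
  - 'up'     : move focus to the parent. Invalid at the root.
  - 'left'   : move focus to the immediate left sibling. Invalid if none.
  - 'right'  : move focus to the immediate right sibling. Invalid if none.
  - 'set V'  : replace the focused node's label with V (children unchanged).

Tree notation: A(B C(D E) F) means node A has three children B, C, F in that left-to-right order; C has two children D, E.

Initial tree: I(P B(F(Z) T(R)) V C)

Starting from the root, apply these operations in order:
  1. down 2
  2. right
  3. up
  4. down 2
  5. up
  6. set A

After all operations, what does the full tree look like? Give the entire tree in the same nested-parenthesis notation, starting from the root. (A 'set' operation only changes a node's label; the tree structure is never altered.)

Answer: A(P B(F(Z) T(R)) V C)

Derivation:
Step 1 (down 2): focus=V path=2 depth=1 children=[] left=['P', 'B'] right=['C'] parent=I
Step 2 (right): focus=C path=3 depth=1 children=[] left=['P', 'B', 'V'] right=[] parent=I
Step 3 (up): focus=I path=root depth=0 children=['P', 'B', 'V', 'C'] (at root)
Step 4 (down 2): focus=V path=2 depth=1 children=[] left=['P', 'B'] right=['C'] parent=I
Step 5 (up): focus=I path=root depth=0 children=['P', 'B', 'V', 'C'] (at root)
Step 6 (set A): focus=A path=root depth=0 children=['P', 'B', 'V', 'C'] (at root)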